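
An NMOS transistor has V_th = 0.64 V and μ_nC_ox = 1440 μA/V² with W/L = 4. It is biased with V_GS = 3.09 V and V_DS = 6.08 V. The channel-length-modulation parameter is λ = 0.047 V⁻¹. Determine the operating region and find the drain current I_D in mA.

k_n = μ_nC_ox · (W/L) = 5.76 mA/V².
V_ov = V_GS − V_th = 3.09 − 0.64 = 2.45 V.
Since V_DS = 6.08 V ≥ V_ov = 2.45 V, the device is in saturation.
I_D = ½ k_n V_ov² (1 + λ V_DS) = 0.5 × 5.76 × 2.45² × (1 + 0.047 × 6.08) = 22.2 mA.

Saturation; I_D = 22.2 mA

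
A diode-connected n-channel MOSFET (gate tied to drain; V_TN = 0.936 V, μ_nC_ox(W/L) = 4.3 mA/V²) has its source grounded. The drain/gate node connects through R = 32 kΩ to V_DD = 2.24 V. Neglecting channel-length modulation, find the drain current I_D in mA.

With gate tied to drain, V_GS = V_DS ≥ V_GS − V_TN, so the device is in saturation.
KCL at the drain: ½ k_n (V_GS − V_TN)² = (V_DD − V_GS)/R.
Let x = V_GS − 0.936. Then 68.8 x² + x − 1.304 = 0, giving x = 0.131 V (positive root), so V_GS = 1.07 V.
I_D = (V_DD − V_GS)/R = (2.24 − 1.07) / 32 = 0.0367 mA.

I_D = 0.0367 mA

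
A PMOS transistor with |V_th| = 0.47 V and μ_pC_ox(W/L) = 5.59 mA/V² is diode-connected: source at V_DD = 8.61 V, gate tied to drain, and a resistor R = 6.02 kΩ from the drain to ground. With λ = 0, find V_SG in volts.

V_SG = 1.14 V

With gate tied to drain, V_SG = V_SD ≥ V_SG − |V_th|, so the device is in saturation.
KCL at the drain: ½ k_p (V_SG − |V_th|)² = (V_DD − V_SG)/R.
Let x = V_SG − 0.47. Then 16.8 x² + x − 8.14 = 0, giving x = 0.666 V (positive root), so V_SG = 1.14 V.
I_D = (V_DD − V_SG)/R = (8.61 − 1.14) / 6.02 = 1.24 mA.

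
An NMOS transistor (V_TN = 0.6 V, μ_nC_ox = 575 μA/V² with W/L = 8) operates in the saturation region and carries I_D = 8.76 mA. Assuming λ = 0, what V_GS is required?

V_GS = 2.55 V

k_n = μ_nC_ox · (W/L) = 4.6 mA/V².
In saturation I_D = ½ k_n (V_GS − V_TN)², so V_GS − V_TN = √(2 I_D / k_n) = √(2 × 8.76 / 4.6) = 1.95 V.
V_GS = 0.6 + 1.95 = 2.55 V.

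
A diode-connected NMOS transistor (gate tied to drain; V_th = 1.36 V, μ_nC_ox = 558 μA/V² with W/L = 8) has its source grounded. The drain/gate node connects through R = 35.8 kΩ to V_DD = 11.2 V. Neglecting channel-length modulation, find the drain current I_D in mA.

I_D = 0.265 mA

With gate tied to drain, V_GS = V_DS ≥ V_GS − V_th, so the device is in saturation.
k_n = μ_nC_ox · (W/L) = 4.464 mA/V².
KCL at the drain: ½ k_n (V_GS − V_th)² = (V_DD − V_GS)/R.
Let x = V_GS − 1.36. Then 79.9 x² + x − 9.84 = 0, giving x = 0.345 V (positive root), so V_GS = 1.7 V.
I_D = (V_DD − V_GS)/R = (11.2 − 1.7) / 35.8 = 0.265 mA.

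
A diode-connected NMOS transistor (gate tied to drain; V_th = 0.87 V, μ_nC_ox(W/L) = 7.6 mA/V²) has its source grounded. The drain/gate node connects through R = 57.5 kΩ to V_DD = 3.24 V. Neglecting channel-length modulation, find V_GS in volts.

With gate tied to drain, V_GS = V_DS ≥ V_GS − V_th, so the device is in saturation.
KCL at the drain: ½ k_n (V_GS − V_th)² = (V_DD − V_GS)/R.
Let x = V_GS − 0.87. Then 218 x² + x − 2.37 = 0, giving x = 0.102 V (positive root), so V_GS = 0.972 V.
I_D = (V_DD − V_GS)/R = (3.24 − 0.972) / 57.5 = 0.0394 mA.

V_GS = 0.972 V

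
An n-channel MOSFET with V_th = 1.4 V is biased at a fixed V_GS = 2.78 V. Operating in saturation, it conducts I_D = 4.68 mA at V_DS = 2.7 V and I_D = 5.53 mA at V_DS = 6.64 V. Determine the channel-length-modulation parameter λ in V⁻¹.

With V_GS fixed, I_D ∝ (1 + λ V_DS) in saturation, so I_D2/I_D1 = (1 + λ V_DS2)/(1 + λ V_DS1).
5.53/4.68 = 1.182 = (1 + 6.64 λ)/(1 + 2.7 λ).
Solving: λ (I_D1 V_DS2 − I_D2 V_DS1) = I_D2 − I_D1, so λ = (5.53 − 4.68) / (4.68 × 6.64 − 5.53 × 2.7) = 0.85 / 16.1 = 0.0527 V⁻¹.

λ = 0.0527 V⁻¹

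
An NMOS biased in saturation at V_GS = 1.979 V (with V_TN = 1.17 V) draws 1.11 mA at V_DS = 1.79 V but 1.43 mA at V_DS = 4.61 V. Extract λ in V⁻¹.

With V_GS fixed, I_D ∝ (1 + λ V_DS) in saturation, so I_D2/I_D1 = (1 + λ V_DS2)/(1 + λ V_DS1).
1.43/1.11 = 1.288 = (1 + 4.61 λ)/(1 + 1.79 λ).
Solving: λ (I_D1 V_DS2 − I_D2 V_DS1) = I_D2 − I_D1, so λ = (1.43 − 1.11) / (1.11 × 4.61 − 1.43 × 1.79) = 0.32 / 2.56 = 0.125 V⁻¹.

λ = 0.125 V⁻¹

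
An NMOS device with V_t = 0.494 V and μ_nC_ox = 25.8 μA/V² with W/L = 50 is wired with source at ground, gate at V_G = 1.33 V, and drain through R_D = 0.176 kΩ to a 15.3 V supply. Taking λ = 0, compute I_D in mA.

I_D = 0.451 mA

V_GS = V_G = 1.33 V, so V_ov = 1.33 − 0.494 = 0.836 V.
k_n = μ_nC_ox · (W/L) = 1.29 mA/V².
Assume saturation: I_D = ½ k_n V_ov² = 0.5 × 1.29 × 0.836² = 0.451 mA, giving V_DS = V_DD − I_D R_D = 15.3 − 0.451 × 0.176 = 15.2 V.
V_DS = 15.2 V ≥ V_ov = 0.836 V, confirming saturation.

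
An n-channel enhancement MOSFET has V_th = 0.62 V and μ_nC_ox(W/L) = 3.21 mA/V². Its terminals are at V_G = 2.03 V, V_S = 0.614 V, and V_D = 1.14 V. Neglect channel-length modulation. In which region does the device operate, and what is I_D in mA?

V_GS = V_G − V_S = 2.03 − 0.614 = 1.42 V; V_DS = V_D − V_S = 1.14 − 0.614 = 0.526 V.
V_ov = V_GS − V_th = 1.42 − 0.62 = 0.796 V.
Since V_DS = 0.526 V < V_ov = 0.796 V, the device is in the triode region.
I_D = k_n [V_ov · V_DS − ½ V_DS²] = 3.21 × [0.796 × 0.526 − 0.5 × 0.526²] = 0.9 mA.

Triode; I_D = 0.900 mA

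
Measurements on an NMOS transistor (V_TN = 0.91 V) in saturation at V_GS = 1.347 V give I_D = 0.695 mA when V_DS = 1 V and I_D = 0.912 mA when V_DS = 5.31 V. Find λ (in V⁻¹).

λ = 0.0781 V⁻¹

With V_GS fixed, I_D ∝ (1 + λ V_DS) in saturation, so I_D2/I_D1 = (1 + λ V_DS2)/(1 + λ V_DS1).
0.912/0.695 = 1.312 = (1 + 5.31 λ)/(1 + 1 λ).
Solving: λ (I_D1 V_DS2 − I_D2 V_DS1) = I_D2 − I_D1, so λ = (0.912 − 0.695) / (0.695 × 5.31 − 0.912 × 1) = 0.217 / 2.78 = 0.0781 V⁻¹.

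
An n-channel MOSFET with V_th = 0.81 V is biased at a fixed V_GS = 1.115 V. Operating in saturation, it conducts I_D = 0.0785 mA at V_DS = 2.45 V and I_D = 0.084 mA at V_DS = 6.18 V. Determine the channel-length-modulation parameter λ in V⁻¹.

λ = 0.0197 V⁻¹

With V_GS fixed, I_D ∝ (1 + λ V_DS) in saturation, so I_D2/I_D1 = (1 + λ V_DS2)/(1 + λ V_DS1).
0.084/0.0785 = 1.07 = (1 + 6.18 λ)/(1 + 2.45 λ).
Solving: λ (I_D1 V_DS2 − I_D2 V_DS1) = I_D2 − I_D1, so λ = (0.084 − 0.0785) / (0.0785 × 6.18 − 0.084 × 2.45) = 0.0055 / 0.279 = 0.0197 V⁻¹.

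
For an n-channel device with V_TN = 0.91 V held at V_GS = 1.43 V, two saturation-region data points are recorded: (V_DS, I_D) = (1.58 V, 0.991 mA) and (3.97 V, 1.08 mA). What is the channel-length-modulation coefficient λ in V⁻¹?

With V_GS fixed, I_D ∝ (1 + λ V_DS) in saturation, so I_D2/I_D1 = (1 + λ V_DS2)/(1 + λ V_DS1).
1.08/0.991 = 1.09 = (1 + 3.97 λ)/(1 + 1.58 λ).
Solving: λ (I_D1 V_DS2 − I_D2 V_DS1) = I_D2 − I_D1, so λ = (1.08 − 0.991) / (0.991 × 3.97 − 1.08 × 1.58) = 0.089 / 2.23 = 0.0399 V⁻¹.

λ = 0.0399 V⁻¹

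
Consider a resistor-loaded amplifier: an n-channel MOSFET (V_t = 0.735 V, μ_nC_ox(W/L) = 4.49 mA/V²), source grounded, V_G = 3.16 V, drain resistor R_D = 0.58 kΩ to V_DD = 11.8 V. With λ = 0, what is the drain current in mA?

V_GS = V_G = 3.16 V, so V_ov = 3.16 − 0.735 = 2.43 V.
Assume saturation: I_D = ½ k_n V_ov² = 0.5 × 4.49 × 2.43² = 13.2 mA, giving V_DS = V_DD − I_D R_D = 11.8 − 13.2 × 0.58 = 4.14 V.
V_DS = 4.14 V ≥ V_ov = 2.43 V, confirming saturation.

I_D = 13.2 mA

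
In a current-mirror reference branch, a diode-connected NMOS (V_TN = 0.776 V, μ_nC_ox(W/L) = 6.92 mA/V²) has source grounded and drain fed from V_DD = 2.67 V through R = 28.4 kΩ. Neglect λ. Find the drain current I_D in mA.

With gate tied to drain, V_GS = V_DS ≥ V_GS − V_TN, so the device is in saturation.
KCL at the drain: ½ k_n (V_GS − V_TN)² = (V_DD − V_GS)/R.
Let x = V_GS − 0.776. Then 98.3 x² + x − 1.894 = 0, giving x = 0.134 V (positive root), so V_GS = 0.91 V.
I_D = (V_DD − V_GS)/R = (2.67 − 0.91) / 28.4 = 0.062 mA.

I_D = 0.0620 mA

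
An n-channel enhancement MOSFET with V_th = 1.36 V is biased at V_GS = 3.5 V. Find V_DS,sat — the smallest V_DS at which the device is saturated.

V_DS,sat = 2.14 V

The boundary between triode and saturation is V_DS = V_GS − V_th = V_ov.
V_ov = 3.5 − 1.36 = 2.14 V.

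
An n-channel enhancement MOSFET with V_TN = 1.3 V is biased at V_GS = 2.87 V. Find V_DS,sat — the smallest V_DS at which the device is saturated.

V_DS,sat = 1.57 V

The boundary between triode and saturation is V_DS = V_GS − V_TN = V_ov.
V_ov = 2.87 − 1.3 = 1.57 V.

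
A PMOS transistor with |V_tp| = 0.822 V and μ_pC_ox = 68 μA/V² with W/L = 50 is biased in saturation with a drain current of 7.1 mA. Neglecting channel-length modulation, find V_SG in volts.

V_SG = 2.87 V

k_p = μ_pC_ox · (W/L) = 3.4 mA/V².
In saturation I_D = ½ k_p (V_SG − |V_tp|)², so V_SG − |V_tp| = √(2 I_D / k_p) = √(2 × 7.1 / 3.4) = 2.04 V.
V_SG = 0.822 + 2.04 = 2.87 V.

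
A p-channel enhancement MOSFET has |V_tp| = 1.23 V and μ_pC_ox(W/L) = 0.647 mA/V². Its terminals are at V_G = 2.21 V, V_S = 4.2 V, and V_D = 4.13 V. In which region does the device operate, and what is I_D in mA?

V_SG = V_S − V_G = 4.2 − 2.21 = 1.99 V; V_SD = V_S − V_D = 4.2 − 4.13 = 0.07 V.
V_ov = V_SG − |V_tp| = 1.99 − 1.23 = 0.76 V.
Since V_SD = 0.07 V < V_ov = 0.76 V, the device is in the triode region.
I_D = k_p [V_ov · V_SD − ½ V_SD²] = 0.647 × [0.76 × 0.07 − 0.5 × 0.07²] = 0.0328 mA.

Triode; I_D = 0.0328 mA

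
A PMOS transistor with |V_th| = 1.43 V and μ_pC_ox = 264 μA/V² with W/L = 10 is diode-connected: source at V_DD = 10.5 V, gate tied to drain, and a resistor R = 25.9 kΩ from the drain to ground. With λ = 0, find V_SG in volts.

With gate tied to drain, V_SG = V_SD ≥ V_SG − |V_th|, so the device is in saturation.
k_p = μ_pC_ox · (W/L) = 2.64 mA/V².
KCL at the drain: ½ k_p (V_SG − |V_th|)² = (V_DD − V_SG)/R.
Let x = V_SG − 1.43. Then 34.2 x² + x − 9.07 = 0, giving x = 0.501 V (positive root), so V_SG = 1.93 V.
I_D = (V_DD − V_SG)/R = (10.5 − 1.93) / 25.9 = 0.331 mA.

V_SG = 1.93 V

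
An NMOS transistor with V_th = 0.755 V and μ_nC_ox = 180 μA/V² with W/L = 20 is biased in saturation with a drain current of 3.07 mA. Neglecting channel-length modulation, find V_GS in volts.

k_n = μ_nC_ox · (W/L) = 3.6 mA/V².
In saturation I_D = ½ k_n (V_GS − V_th)², so V_GS − V_th = √(2 I_D / k_n) = √(2 × 3.07 / 3.6) = 1.31 V.
V_GS = 0.755 + 1.31 = 2.06 V.

V_GS = 2.06 V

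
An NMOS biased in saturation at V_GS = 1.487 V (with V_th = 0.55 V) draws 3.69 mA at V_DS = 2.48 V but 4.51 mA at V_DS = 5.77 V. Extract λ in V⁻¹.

With V_GS fixed, I_D ∝ (1 + λ V_DS) in saturation, so I_D2/I_D1 = (1 + λ V_DS2)/(1 + λ V_DS1).
4.51/3.69 = 1.222 = (1 + 5.77 λ)/(1 + 2.48 λ).
Solving: λ (I_D1 V_DS2 − I_D2 V_DS1) = I_D2 − I_D1, so λ = (4.51 − 3.69) / (3.69 × 5.77 − 4.51 × 2.48) = 0.82 / 10.1 = 0.0811 V⁻¹.

λ = 0.0811 V⁻¹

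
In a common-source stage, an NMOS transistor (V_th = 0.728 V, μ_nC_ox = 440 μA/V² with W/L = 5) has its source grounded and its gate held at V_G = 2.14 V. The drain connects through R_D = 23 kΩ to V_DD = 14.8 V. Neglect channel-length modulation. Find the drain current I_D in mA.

I_D = 0.634 mA

V_GS = V_G = 2.14 V, so V_ov = 2.14 − 0.728 = 1.41 V.
k_n = μ_nC_ox · (W/L) = 2.2 mA/V².
Assume saturation: I_D = ½ k_n V_ov² = 0.5 × 2.2 × 1.41² = 2.19 mA, giving V_DS = V_DD − I_D R_D = 14.8 − 2.19 × 23 = -35.6 V.
But -35.6 V < V_ov = 1.41 V, so the device is actually in triode.
In triode I_D = k_n[V_ov V_DS − ½ V_DS²] and I_D = (V_DD − V_DS)/R_D. Equating: 25.3 V_DS² − 72.45 V_DS + 14.8 = 0, giving V_DS = 0.221 V (the root below V_ov).
I_D = (14.8 − 0.221) / 23 = 0.634 mA.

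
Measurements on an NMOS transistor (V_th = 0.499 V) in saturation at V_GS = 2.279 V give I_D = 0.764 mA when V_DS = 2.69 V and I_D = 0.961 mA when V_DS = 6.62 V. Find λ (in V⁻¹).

λ = 0.0797 V⁻¹

With V_GS fixed, I_D ∝ (1 + λ V_DS) in saturation, so I_D2/I_D1 = (1 + λ V_DS2)/(1 + λ V_DS1).
0.961/0.764 = 1.258 = (1 + 6.62 λ)/(1 + 2.69 λ).
Solving: λ (I_D1 V_DS2 − I_D2 V_DS1) = I_D2 − I_D1, so λ = (0.961 − 0.764) / (0.764 × 6.62 − 0.961 × 2.69) = 0.197 / 2.47 = 0.0797 V⁻¹.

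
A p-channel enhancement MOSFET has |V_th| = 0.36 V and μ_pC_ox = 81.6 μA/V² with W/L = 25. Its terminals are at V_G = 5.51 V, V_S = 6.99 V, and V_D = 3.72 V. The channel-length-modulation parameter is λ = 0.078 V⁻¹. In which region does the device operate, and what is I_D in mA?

V_SG = V_S − V_G = 6.99 − 5.51 = 1.48 V; V_SD = V_S − V_D = 6.99 − 3.72 = 3.27 V.
k_p = μ_pC_ox · (W/L) = 2.04 mA/V².
V_ov = V_SG − |V_th| = 1.48 − 0.36 = 1.12 V.
Since V_SD = 3.27 V ≥ V_ov = 1.12 V, the device is in saturation.
I_D = ½ k_p V_ov² (1 + λ V_SD) = 0.5 × 2.04 × 1.12² × (1 + 0.078 × 3.27) = 1.61 mA.

Saturation; I_D = 1.61 mA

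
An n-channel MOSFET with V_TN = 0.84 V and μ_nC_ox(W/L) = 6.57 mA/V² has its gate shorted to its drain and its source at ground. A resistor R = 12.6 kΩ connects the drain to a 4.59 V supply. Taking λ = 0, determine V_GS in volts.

V_GS = 1.13 V

With gate tied to drain, V_GS = V_DS ≥ V_GS − V_TN, so the device is in saturation.
KCL at the drain: ½ k_n (V_GS − V_TN)² = (V_DD − V_GS)/R.
Let x = V_GS − 0.84. Then 41.4 x² + x − 3.75 = 0, giving x = 0.289 V (positive root), so V_GS = 1.13 V.
I_D = (V_DD − V_GS)/R = (4.59 − 1.13) / 12.6 = 0.275 mA.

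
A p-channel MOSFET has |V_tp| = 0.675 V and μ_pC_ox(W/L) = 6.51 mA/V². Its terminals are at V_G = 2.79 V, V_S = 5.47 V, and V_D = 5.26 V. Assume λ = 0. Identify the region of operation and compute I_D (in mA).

V_SG = V_S − V_G = 5.47 − 2.79 = 2.68 V; V_SD = V_S − V_D = 5.47 − 5.26 = 0.21 V.
V_ov = V_SG − |V_tp| = 2.68 − 0.675 = 2 V.
Since V_SD = 0.21 V < V_ov = 2 V, the device is in the triode region.
I_D = k_p [V_ov · V_SD − ½ V_SD²] = 6.51 × [2 × 0.21 − 0.5 × 0.21²] = 2.6 mA.

Triode; I_D = 2.60 mA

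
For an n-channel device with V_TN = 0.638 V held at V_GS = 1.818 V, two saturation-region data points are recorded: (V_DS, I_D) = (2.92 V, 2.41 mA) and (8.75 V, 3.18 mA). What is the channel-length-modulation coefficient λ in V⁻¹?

λ = 0.0652 V⁻¹

With V_GS fixed, I_D ∝ (1 + λ V_DS) in saturation, so I_D2/I_D1 = (1 + λ V_DS2)/(1 + λ V_DS1).
3.18/2.41 = 1.32 = (1 + 8.75 λ)/(1 + 2.92 λ).
Solving: λ (I_D1 V_DS2 − I_D2 V_DS1) = I_D2 − I_D1, so λ = (3.18 − 2.41) / (2.41 × 8.75 − 3.18 × 2.92) = 0.77 / 11.8 = 0.0652 V⁻¹.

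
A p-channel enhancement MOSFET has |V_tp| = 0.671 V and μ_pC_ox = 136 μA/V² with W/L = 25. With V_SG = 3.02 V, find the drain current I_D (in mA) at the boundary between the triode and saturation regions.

I_D = 9.38 mA

At the boundary V_SD = V_ov = V_SG − |V_tp| = 3.02 − 0.671 = 2.35 V.
k_p = μ_pC_ox · (W/L) = 3.4 mA/V².
I_D = ½ k_p V_ov² = 0.5 × 3.4 × 2.35² = 9.38 mA.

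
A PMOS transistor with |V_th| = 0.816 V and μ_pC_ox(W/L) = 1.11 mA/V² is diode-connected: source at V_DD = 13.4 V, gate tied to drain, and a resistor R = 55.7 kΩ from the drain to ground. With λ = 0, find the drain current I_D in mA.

I_D = 0.215 mA

With gate tied to drain, V_SG = V_SD ≥ V_SG − |V_th|, so the device is in saturation.
KCL at the drain: ½ k_p (V_SG − |V_th|)² = (V_DD − V_SG)/R.
Let x = V_SG − 0.816. Then 30.9 x² + x − 12.58 = 0, giving x = 0.622 V (positive root), so V_SG = 1.44 V.
I_D = (V_DD − V_SG)/R = (13.4 − 1.44) / 55.7 = 0.215 mA.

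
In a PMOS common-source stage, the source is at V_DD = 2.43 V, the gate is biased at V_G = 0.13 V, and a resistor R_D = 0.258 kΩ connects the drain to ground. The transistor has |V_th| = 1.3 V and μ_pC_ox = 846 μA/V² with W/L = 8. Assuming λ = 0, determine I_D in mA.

V_SG = V_DD − V_G = 2.43 − 0.13 = 2.3 V, so V_ov = 2.3 − 1.3 = 1 V.
k_p = μ_pC_ox · (W/L) = 6.768 mA/V².
Assume saturation: I_D = ½ k_p V_ov² = 0.5 × 6.768 × 1² = 3.38 mA, giving V_SD = V_DD − I_D R_D = 2.43 − 3.38 × 0.258 = 1.56 V.
V_SD = 1.56 V ≥ V_ov = 1 V, confirming saturation.

I_D = 3.38 mA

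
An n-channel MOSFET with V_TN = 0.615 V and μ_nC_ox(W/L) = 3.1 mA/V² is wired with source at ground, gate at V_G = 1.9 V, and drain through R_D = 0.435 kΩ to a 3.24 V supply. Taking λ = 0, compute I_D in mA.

I_D = 2.56 mA

V_GS = V_G = 1.9 V, so V_ov = 1.9 − 0.615 = 1.28 V.
Assume saturation: I_D = ½ k_n V_ov² = 0.5 × 3.1 × 1.28² = 2.56 mA, giving V_DS = V_DD − I_D R_D = 3.24 − 2.56 × 0.435 = 2.13 V.
V_DS = 2.13 V ≥ V_ov = 1.28 V, confirming saturation.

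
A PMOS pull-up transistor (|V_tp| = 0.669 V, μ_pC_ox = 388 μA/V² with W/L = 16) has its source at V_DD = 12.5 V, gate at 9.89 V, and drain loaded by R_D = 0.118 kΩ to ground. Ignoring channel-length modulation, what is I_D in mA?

V_SG = V_DD − V_G = 12.5 − 9.89 = 2.61 V, so V_ov = 2.61 − 0.669 = 1.94 V.
k_p = μ_pC_ox · (W/L) = 6.208 mA/V².
Assume saturation: I_D = ½ k_p V_ov² = 0.5 × 6.208 × 1.94² = 11.7 mA, giving V_SD = V_DD − I_D R_D = 12.5 − 11.7 × 0.118 = 11.1 V.
V_SD = 11.1 V ≥ V_ov = 1.94 V, confirming saturation.

I_D = 11.7 mA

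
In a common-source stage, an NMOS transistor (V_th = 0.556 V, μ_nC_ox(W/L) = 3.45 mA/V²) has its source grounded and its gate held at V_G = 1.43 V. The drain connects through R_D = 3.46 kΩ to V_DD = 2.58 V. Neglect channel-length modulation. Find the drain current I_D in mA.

V_GS = V_G = 1.43 V, so V_ov = 1.43 − 0.556 = 0.874 V.
Assume saturation: I_D = ½ k_n V_ov² = 0.5 × 3.45 × 0.874² = 1.32 mA, giving V_DS = V_DD − I_D R_D = 2.58 − 1.32 × 3.46 = -1.98 V.
But -1.98 V < V_ov = 0.874 V, so the device is actually in triode.
In triode I_D = k_n[V_ov V_DS − ½ V_DS²] and I_D = (V_DD − V_DS)/R_D. Equating: 5.97 V_DS² − 11.43 V_DS + 2.58 = 0, giving V_DS = 0.261 V (the root below V_ov).
I_D = (2.58 − 0.261) / 3.46 = 0.67 mA.

I_D = 0.670 mA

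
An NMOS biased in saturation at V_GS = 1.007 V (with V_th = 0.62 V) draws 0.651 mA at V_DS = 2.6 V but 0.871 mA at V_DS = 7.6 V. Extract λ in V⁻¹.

With V_GS fixed, I_D ∝ (1 + λ V_DS) in saturation, so I_D2/I_D1 = (1 + λ V_DS2)/(1 + λ V_DS1).
0.871/0.651 = 1.338 = (1 + 7.6 λ)/(1 + 2.6 λ).
Solving: λ (I_D1 V_DS2 − I_D2 V_DS1) = I_D2 − I_D1, so λ = (0.871 − 0.651) / (0.651 × 7.6 − 0.871 × 2.6) = 0.22 / 2.68 = 0.082 V⁻¹.

λ = 0.0820 V⁻¹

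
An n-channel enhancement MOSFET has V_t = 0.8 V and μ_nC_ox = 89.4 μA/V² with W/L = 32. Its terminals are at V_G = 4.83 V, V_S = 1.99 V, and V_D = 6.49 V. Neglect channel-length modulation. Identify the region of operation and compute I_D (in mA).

V_GS = V_G − V_S = 4.83 − 1.99 = 2.84 V; V_DS = V_D − V_S = 6.49 − 1.99 = 4.5 V.
k_n = μ_nC_ox · (W/L) = 2.861 mA/V².
V_ov = V_GS − V_t = 2.84 − 0.8 = 2.04 V.
Since V_DS = 4.5 V ≥ V_ov = 2.04 V, the device is in saturation.
I_D = ½ k_n V_ov² = 0.5 × 2.861 × 2.04² = 5.95 mA.

Saturation; I_D = 5.95 mA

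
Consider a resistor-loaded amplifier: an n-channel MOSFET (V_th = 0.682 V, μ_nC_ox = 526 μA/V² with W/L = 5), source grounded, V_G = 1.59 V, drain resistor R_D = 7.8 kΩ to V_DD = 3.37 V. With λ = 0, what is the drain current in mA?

V_GS = V_G = 1.59 V, so V_ov = 1.59 − 0.682 = 0.908 V.
k_n = μ_nC_ox · (W/L) = 2.63 mA/V².
Assume saturation: I_D = ½ k_n V_ov² = 0.5 × 2.63 × 0.908² = 1.08 mA, giving V_DS = V_DD − I_D R_D = 3.37 − 1.08 × 7.8 = -5.09 V.
But -5.09 V < V_ov = 0.908 V, so the device is actually in triode.
In triode I_D = k_n[V_ov V_DS − ½ V_DS²] and I_D = (V_DD − V_DS)/R_D. Equating: 10.3 V_DS² − 19.63 V_DS + 3.37 = 0, giving V_DS = 0.191 V (the root below V_ov).
I_D = (3.37 − 0.191) / 7.8 = 0.408 mA.

I_D = 0.408 mA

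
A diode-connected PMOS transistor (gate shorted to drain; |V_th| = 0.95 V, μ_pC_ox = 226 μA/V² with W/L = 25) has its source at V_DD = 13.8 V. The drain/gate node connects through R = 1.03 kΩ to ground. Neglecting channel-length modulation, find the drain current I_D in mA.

I_D = 10.6 mA

With gate tied to drain, V_SG = V_SD ≥ V_SG − |V_th|, so the device is in saturation.
k_p = μ_pC_ox · (W/L) = 5.65 mA/V².
KCL at the drain: ½ k_p (V_SG − |V_th|)² = (V_DD − V_SG)/R.
Let x = V_SG − 0.95. Then 2.91 x² + x − 12.85 = 0, giving x = 1.94 V (positive root), so V_SG = 2.89 V.
I_D = (V_DD − V_SG)/R = (13.8 − 2.89) / 1.03 = 10.6 mA.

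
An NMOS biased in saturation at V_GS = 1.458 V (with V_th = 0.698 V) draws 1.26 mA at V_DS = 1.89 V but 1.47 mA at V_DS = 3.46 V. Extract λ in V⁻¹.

λ = 0.133 V⁻¹

With V_GS fixed, I_D ∝ (1 + λ V_DS) in saturation, so I_D2/I_D1 = (1 + λ V_DS2)/(1 + λ V_DS1).
1.47/1.26 = 1.167 = (1 + 3.46 λ)/(1 + 1.89 λ).
Solving: λ (I_D1 V_DS2 − I_D2 V_DS1) = I_D2 − I_D1, so λ = (1.47 − 1.26) / (1.26 × 3.46 − 1.47 × 1.89) = 0.21 / 1.58 = 0.133 V⁻¹.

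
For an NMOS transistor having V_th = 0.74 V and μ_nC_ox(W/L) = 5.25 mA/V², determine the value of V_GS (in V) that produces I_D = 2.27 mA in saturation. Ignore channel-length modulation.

V_GS = 1.67 V

In saturation I_D = ½ k_n (V_GS − V_th)², so V_GS − V_th = √(2 I_D / k_n) = √(2 × 2.27 / 5.25) = 0.93 V.
V_GS = 0.74 + 0.93 = 1.67 V.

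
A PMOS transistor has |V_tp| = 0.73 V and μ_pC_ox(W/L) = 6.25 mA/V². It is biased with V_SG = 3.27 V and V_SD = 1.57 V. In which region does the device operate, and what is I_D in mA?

Triode; I_D = 17.2 mA

V_ov = V_SG − |V_tp| = 3.27 − 0.73 = 2.54 V.
Since V_SD = 1.57 V < V_ov = 2.54 V, the device is in the triode region.
I_D = k_p [V_ov · V_SD − ½ V_SD²] = 6.25 × [2.54 × 1.57 − 0.5 × 1.57²] = 17.2 mA.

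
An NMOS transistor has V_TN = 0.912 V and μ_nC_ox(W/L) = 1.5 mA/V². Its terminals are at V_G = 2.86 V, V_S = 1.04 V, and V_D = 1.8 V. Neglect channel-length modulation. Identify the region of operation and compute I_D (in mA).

V_GS = V_G − V_S = 2.86 − 1.04 = 1.82 V; V_DS = V_D − V_S = 1.8 − 1.04 = 0.76 V.
V_ov = V_GS − V_TN = 1.82 − 0.912 = 0.908 V.
Since V_DS = 0.76 V < V_ov = 0.908 V, the device is in the triode region.
I_D = k_n [V_ov · V_DS − ½ V_DS²] = 1.5 × [0.908 × 0.76 − 0.5 × 0.76²] = 0.602 mA.

Triode; I_D = 0.602 mA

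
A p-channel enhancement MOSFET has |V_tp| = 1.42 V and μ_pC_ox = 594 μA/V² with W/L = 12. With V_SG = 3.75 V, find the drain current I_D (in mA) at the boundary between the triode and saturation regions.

I_D = 19.3 mA

At the boundary V_SD = V_ov = V_SG − |V_tp| = 3.75 − 1.42 = 2.33 V.
k_p = μ_pC_ox · (W/L) = 7.128 mA/V².
I_D = ½ k_p V_ov² = 0.5 × 7.128 × 2.33² = 19.3 mA.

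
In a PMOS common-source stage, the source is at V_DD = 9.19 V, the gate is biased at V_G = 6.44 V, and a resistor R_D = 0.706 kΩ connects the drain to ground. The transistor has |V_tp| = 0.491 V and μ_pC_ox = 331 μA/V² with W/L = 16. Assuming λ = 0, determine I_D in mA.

V_SG = V_DD − V_G = 9.19 − 6.44 = 2.75 V, so V_ov = 2.75 − 0.491 = 2.26 V.
k_p = μ_pC_ox · (W/L) = 5.296 mA/V².
Assume saturation: I_D = ½ k_p V_ov² = 0.5 × 5.296 × 2.26² = 13.5 mA, giving V_SD = V_DD − I_D R_D = 9.19 − 13.5 × 0.706 = -0.35 V.
But -0.35 V < V_ov = 2.26 V, so the device is actually in triode.
In triode I_D = k_p[V_ov V_SD − ½ V_SD²] and I_D = (V_DD − V_SD)/R_D. Equating: 1.87 V_SD² − 9.446 V_SD + 9.19 = 0, giving V_SD = 1.32 V (the root below V_ov).
I_D = (9.19 − 1.32) / 0.706 = 11.2 mA.

I_D = 11.2 mA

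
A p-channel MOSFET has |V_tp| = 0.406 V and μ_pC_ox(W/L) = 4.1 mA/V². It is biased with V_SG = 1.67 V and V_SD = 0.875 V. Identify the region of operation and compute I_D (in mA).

V_ov = V_SG − |V_tp| = 1.67 − 0.406 = 1.26 V.
Since V_SD = 0.875 V < V_ov = 1.26 V, the device is in the triode region.
I_D = k_p [V_ov · V_SD − ½ V_SD²] = 4.1 × [1.26 × 0.875 − 0.5 × 0.875²] = 2.97 mA.

Triode; I_D = 2.97 mA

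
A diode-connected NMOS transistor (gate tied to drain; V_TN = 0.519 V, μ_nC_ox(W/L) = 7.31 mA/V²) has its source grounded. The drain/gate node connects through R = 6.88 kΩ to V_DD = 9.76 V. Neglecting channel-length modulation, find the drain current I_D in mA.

I_D = 1.26 mA

With gate tied to drain, V_GS = V_DS ≥ V_GS − V_TN, so the device is in saturation.
KCL at the drain: ½ k_n (V_GS − V_TN)² = (V_DD − V_GS)/R.
Let x = V_GS − 0.519. Then 25.1 x² + x − 9.241 = 0, giving x = 0.587 V (positive root), so V_GS = 1.11 V.
I_D = (V_DD − V_GS)/R = (9.76 − 1.11) / 6.88 = 1.26 mA.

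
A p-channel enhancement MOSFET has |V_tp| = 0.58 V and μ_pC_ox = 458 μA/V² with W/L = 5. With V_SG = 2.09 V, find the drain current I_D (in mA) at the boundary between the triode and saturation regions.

I_D = 2.61 mA

At the boundary V_SD = V_ov = V_SG − |V_tp| = 2.09 − 0.58 = 1.51 V.
k_p = μ_pC_ox · (W/L) = 2.29 mA/V².
I_D = ½ k_p V_ov² = 0.5 × 2.29 × 1.51² = 2.61 mA.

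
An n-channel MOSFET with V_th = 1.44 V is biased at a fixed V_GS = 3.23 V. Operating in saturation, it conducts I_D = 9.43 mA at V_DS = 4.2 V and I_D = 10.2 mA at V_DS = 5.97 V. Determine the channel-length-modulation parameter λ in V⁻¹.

With V_GS fixed, I_D ∝ (1 + λ V_DS) in saturation, so I_D2/I_D1 = (1 + λ V_DS2)/(1 + λ V_DS1).
10.2/9.43 = 1.082 = (1 + 5.97 λ)/(1 + 4.2 λ).
Solving: λ (I_D1 V_DS2 − I_D2 V_DS1) = I_D2 − I_D1, so λ = (10.2 − 9.43) / (9.43 × 5.97 − 10.2 × 4.2) = 0.77 / 13.5 = 0.0572 V⁻¹.

λ = 0.0572 V⁻¹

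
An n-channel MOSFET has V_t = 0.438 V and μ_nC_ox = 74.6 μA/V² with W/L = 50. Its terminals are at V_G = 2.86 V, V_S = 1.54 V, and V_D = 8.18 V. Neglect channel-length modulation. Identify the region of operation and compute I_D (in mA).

V_GS = V_G − V_S = 2.86 − 1.54 = 1.32 V; V_DS = V_D − V_S = 8.18 − 1.54 = 6.64 V.
k_n = μ_nC_ox · (W/L) = 3.73 mA/V².
V_ov = V_GS − V_t = 1.32 − 0.438 = 0.882 V.
Since V_DS = 6.64 V ≥ V_ov = 0.882 V, the device is in saturation.
I_D = ½ k_n V_ov² = 0.5 × 3.73 × 0.882² = 1.45 mA.

Saturation; I_D = 1.45 mA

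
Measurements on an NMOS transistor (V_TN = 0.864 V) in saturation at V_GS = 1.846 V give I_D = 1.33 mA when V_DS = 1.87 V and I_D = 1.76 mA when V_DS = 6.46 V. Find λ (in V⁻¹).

λ = 0.0811 V⁻¹

With V_GS fixed, I_D ∝ (1 + λ V_DS) in saturation, so I_D2/I_D1 = (1 + λ V_DS2)/(1 + λ V_DS1).
1.76/1.33 = 1.323 = (1 + 6.46 λ)/(1 + 1.87 λ).
Solving: λ (I_D1 V_DS2 − I_D2 V_DS1) = I_D2 − I_D1, so λ = (1.76 − 1.33) / (1.33 × 6.46 − 1.76 × 1.87) = 0.43 / 5.3 = 0.0811 V⁻¹.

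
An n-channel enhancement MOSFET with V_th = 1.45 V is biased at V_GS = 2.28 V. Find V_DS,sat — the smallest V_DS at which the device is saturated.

V_DS,sat = 0.830 V

The boundary between triode and saturation is V_DS = V_GS − V_th = V_ov.
V_ov = 2.28 − 1.45 = 0.83 V.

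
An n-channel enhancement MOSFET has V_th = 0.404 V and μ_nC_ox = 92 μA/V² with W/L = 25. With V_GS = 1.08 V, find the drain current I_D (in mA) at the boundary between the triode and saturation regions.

At the boundary V_DS = V_ov = V_GS − V_th = 1.08 − 0.404 = 0.676 V.
k_n = μ_nC_ox · (W/L) = 2.3 mA/V².
I_D = ½ k_n V_ov² = 0.5 × 2.3 × 0.676² = 0.526 mA.

I_D = 0.526 mA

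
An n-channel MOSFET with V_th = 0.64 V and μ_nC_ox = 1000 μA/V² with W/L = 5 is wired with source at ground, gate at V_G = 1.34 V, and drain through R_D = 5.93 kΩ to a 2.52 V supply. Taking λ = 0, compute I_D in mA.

V_GS = V_G = 1.34 V, so V_ov = 1.34 − 0.64 = 0.7 V.
k_n = μ_nC_ox · (W/L) = 5 mA/V².
Assume saturation: I_D = ½ k_n V_ov² = 0.5 × 5 × 0.7² = 1.23 mA, giving V_DS = V_DD − I_D R_D = 2.52 − 1.23 × 5.93 = -4.74 V.
But -4.74 V < V_ov = 0.7 V, so the device is actually in triode.
In triode I_D = k_n[V_ov V_DS − ½ V_DS²] and I_D = (V_DD − V_DS)/R_D. Equating: 14.8 V_DS² − 21.76 V_DS + 2.52 = 0, giving V_DS = 0.127 V (the root below V_ov).
I_D = (2.52 − 0.127) / 5.93 = 0.404 mA.

I_D = 0.404 mA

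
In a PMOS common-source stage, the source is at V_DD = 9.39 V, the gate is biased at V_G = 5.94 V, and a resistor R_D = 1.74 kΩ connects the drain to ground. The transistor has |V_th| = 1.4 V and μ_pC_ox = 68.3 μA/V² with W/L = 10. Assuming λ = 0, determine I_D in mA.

V_SG = V_DD − V_G = 9.39 − 5.94 = 3.45 V, so V_ov = 3.45 − 1.4 = 2.05 V.
k_p = μ_pC_ox · (W/L) = 0.683 mA/V².
Assume saturation: I_D = ½ k_p V_ov² = 0.5 × 0.683 × 2.05² = 1.44 mA, giving V_SD = V_DD − I_D R_D = 9.39 − 1.44 × 1.74 = 6.89 V.
V_SD = 6.89 V ≥ V_ov = 2.05 V, confirming saturation.

I_D = 1.44 mA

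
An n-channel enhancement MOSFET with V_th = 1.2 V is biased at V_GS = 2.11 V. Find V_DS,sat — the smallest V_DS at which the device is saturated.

V_DS,sat = 0.910 V

The boundary between triode and saturation is V_DS = V_GS − V_th = V_ov.
V_ov = 2.11 − 1.2 = 0.91 V.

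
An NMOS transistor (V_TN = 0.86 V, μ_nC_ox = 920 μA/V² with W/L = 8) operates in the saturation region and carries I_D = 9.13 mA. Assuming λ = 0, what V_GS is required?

k_n = μ_nC_ox · (W/L) = 7.36 mA/V².
In saturation I_D = ½ k_n (V_GS − V_TN)², so V_GS − V_TN = √(2 I_D / k_n) = √(2 × 9.13 / 7.36) = 1.58 V.
V_GS = 0.86 + 1.58 = 2.44 V.

V_GS = 2.44 V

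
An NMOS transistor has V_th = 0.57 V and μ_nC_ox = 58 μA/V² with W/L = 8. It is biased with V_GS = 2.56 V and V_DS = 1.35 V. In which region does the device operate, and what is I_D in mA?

Triode; I_D = 0.824 mA

k_n = μ_nC_ox · (W/L) = 0.464 mA/V².
V_ov = V_GS − V_th = 2.56 − 0.57 = 1.99 V.
Since V_DS = 1.35 V < V_ov = 1.99 V, the device is in the triode region.
I_D = k_n [V_ov · V_DS − ½ V_DS²] = 0.464 × [1.99 × 1.35 − 0.5 × 1.35²] = 0.824 mA.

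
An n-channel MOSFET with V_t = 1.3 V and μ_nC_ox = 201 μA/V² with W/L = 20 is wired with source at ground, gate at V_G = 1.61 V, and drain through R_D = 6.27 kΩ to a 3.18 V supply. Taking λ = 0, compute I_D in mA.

V_GS = V_G = 1.61 V, so V_ov = 1.61 − 1.3 = 0.31 V.
k_n = μ_nC_ox · (W/L) = 4.02 mA/V².
Assume saturation: I_D = ½ k_n V_ov² = 0.5 × 4.02 × 0.31² = 0.193 mA, giving V_DS = V_DD − I_D R_D = 3.18 − 0.193 × 6.27 = 1.97 V.
V_DS = 1.97 V ≥ V_ov = 0.31 V, confirming saturation.

I_D = 0.193 mA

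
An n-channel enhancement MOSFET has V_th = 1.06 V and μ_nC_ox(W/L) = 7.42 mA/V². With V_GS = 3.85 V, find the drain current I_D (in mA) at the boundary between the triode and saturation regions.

At the boundary V_DS = V_ov = V_GS − V_th = 3.85 − 1.06 = 2.79 V.
I_D = ½ k_n V_ov² = 0.5 × 7.42 × 2.79² = 28.9 mA.

I_D = 28.9 mA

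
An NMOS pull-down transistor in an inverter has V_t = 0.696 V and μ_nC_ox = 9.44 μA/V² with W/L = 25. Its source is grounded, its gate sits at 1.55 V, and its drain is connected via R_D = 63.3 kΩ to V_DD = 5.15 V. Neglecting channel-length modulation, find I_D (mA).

I_D = 0.0731 mA

V_GS = V_G = 1.55 V, so V_ov = 1.55 − 0.696 = 0.854 V.
k_n = μ_nC_ox · (W/L) = 0.236 mA/V².
Assume saturation: I_D = ½ k_n V_ov² = 0.5 × 0.236 × 0.854² = 0.0861 mA, giving V_DS = V_DD − I_D R_D = 5.15 − 0.0861 × 63.3 = -0.298 V.
But -0.298 V < V_ov = 0.854 V, so the device is actually in triode.
In triode I_D = k_n[V_ov V_DS − ½ V_DS²] and I_D = (V_DD − V_DS)/R_D. Equating: 7.47 V_DS² − 13.76 V_DS + 5.15 = 0, giving V_DS = 0.523 V (the root below V_ov).
I_D = (5.15 − 0.523) / 63.3 = 0.0731 mA.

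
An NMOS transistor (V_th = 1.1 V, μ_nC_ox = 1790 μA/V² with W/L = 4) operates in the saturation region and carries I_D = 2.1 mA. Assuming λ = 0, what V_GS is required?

k_n = μ_nC_ox · (W/L) = 7.16 mA/V².
In saturation I_D = ½ k_n (V_GS − V_th)², so V_GS − V_th = √(2 I_D / k_n) = √(2 × 2.1 / 7.16) = 0.766 V.
V_GS = 1.1 + 0.766 = 1.87 V.

V_GS = 1.87 V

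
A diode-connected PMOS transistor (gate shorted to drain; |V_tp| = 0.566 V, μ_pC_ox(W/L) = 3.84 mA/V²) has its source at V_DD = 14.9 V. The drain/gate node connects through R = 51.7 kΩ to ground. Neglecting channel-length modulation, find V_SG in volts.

With gate tied to drain, V_SG = V_SD ≥ V_SG − |V_tp|, so the device is in saturation.
KCL at the drain: ½ k_p (V_SG − |V_tp|)² = (V_DD − V_SG)/R.
Let x = V_SG − 0.566. Then 99.3 x² + x − 14.33 = 0, giving x = 0.375 V (positive root), so V_SG = 0.941 V.
I_D = (V_DD − V_SG)/R = (14.9 − 0.941) / 51.7 = 0.27 mA.

V_SG = 0.941 V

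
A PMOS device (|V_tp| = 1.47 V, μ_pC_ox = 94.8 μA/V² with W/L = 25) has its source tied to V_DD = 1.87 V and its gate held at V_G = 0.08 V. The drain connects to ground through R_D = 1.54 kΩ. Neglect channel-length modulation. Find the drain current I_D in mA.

I_D = 0.121 mA

V_SG = V_DD − V_G = 1.87 − 0.08 = 1.79 V, so V_ov = 1.79 − 1.47 = 0.32 V.
k_p = μ_pC_ox · (W/L) = 2.37 mA/V².
Assume saturation: I_D = ½ k_p V_ov² = 0.5 × 2.37 × 0.32² = 0.121 mA, giving V_SD = V_DD − I_D R_D = 1.87 − 0.121 × 1.54 = 1.68 V.
V_SD = 1.68 V ≥ V_ov = 0.32 V, confirming saturation.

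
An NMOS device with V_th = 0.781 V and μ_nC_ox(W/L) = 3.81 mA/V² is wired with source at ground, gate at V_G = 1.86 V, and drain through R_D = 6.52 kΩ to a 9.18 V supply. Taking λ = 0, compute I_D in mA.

V_GS = V_G = 1.86 V, so V_ov = 1.86 − 0.781 = 1.08 V.
Assume saturation: I_D = ½ k_n V_ov² = 0.5 × 3.81 × 1.08² = 2.22 mA, giving V_DS = V_DD − I_D R_D = 9.18 − 2.22 × 6.52 = -5.28 V.
But -5.28 V < V_ov = 1.08 V, so the device is actually in triode.
In triode I_D = k_n[V_ov V_DS − ½ V_DS²] and I_D = (V_DD − V_DS)/R_D. Equating: 12.4 V_DS² − 27.8 V_DS + 9.18 = 0, giving V_DS = 0.403 V (the root below V_ov).
I_D = (9.18 − 0.403) / 6.52 = 1.35 mA.

I_D = 1.35 mA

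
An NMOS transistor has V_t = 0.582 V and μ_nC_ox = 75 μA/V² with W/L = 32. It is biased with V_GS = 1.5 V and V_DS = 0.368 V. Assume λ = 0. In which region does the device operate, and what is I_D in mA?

k_n = μ_nC_ox · (W/L) = 2.4 mA/V².
V_ov = V_GS − V_t = 1.5 − 0.582 = 0.918 V.
Since V_DS = 0.368 V < V_ov = 0.918 V, the device is in the triode region.
I_D = k_n [V_ov · V_DS − ½ V_DS²] = 2.4 × [0.918 × 0.368 − 0.5 × 0.368²] = 0.648 mA.

Triode; I_D = 0.648 mA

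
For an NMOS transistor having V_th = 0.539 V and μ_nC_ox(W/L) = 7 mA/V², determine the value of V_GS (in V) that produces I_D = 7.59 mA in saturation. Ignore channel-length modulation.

V_GS = 2.01 V

In saturation I_D = ½ k_n (V_GS − V_th)², so V_GS − V_th = √(2 I_D / k_n) = √(2 × 7.59 / 7) = 1.47 V.
V_GS = 0.539 + 1.47 = 2.01 V.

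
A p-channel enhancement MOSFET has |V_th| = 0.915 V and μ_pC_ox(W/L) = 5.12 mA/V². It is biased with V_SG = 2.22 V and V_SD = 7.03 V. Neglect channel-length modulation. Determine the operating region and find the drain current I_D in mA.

V_ov = V_SG − |V_th| = 2.22 − 0.915 = 1.31 V.
Since V_SD = 7.03 V ≥ V_ov = 1.31 V, the device is in saturation.
I_D = ½ k_p V_ov² = 0.5 × 5.12 × 1.31² = 4.36 mA.

Saturation; I_D = 4.36 mA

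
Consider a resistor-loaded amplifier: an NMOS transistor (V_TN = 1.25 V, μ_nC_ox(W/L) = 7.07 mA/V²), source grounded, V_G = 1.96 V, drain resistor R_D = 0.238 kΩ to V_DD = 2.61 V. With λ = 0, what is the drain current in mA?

I_D = 1.78 mA

V_GS = V_G = 1.96 V, so V_ov = 1.96 − 1.25 = 0.71 V.
Assume saturation: I_D = ½ k_n V_ov² = 0.5 × 7.07 × 0.71² = 1.78 mA, giving V_DS = V_DD − I_D R_D = 2.61 − 1.78 × 0.238 = 2.19 V.
V_DS = 2.19 V ≥ V_ov = 0.71 V, confirming saturation.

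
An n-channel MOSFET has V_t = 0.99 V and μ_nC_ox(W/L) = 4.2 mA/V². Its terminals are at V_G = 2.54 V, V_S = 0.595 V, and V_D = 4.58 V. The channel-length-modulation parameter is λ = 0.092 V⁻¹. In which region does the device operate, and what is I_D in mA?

V_GS = V_G − V_S = 2.54 − 0.595 = 1.95 V; V_DS = V_D − V_S = 4.58 − 0.595 = 3.99 V.
V_ov = V_GS − V_t = 1.95 − 0.99 = 0.955 V.
Since V_DS = 3.99 V ≥ V_ov = 0.955 V, the device is in saturation.
I_D = ½ k_n V_ov² (1 + λ V_DS) = 0.5 × 4.2 × 0.955² × (1 + 0.092 × 3.99) = 2.62 mA.

Saturation; I_D = 2.62 mA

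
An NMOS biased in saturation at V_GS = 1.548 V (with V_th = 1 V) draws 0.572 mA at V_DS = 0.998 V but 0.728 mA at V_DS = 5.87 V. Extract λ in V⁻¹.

λ = 0.0593 V⁻¹

With V_GS fixed, I_D ∝ (1 + λ V_DS) in saturation, so I_D2/I_D1 = (1 + λ V_DS2)/(1 + λ V_DS1).
0.728/0.572 = 1.273 = (1 + 5.87 λ)/(1 + 0.998 λ).
Solving: λ (I_D1 V_DS2 − I_D2 V_DS1) = I_D2 − I_D1, so λ = (0.728 − 0.572) / (0.572 × 5.87 − 0.728 × 0.998) = 0.156 / 2.63 = 0.0593 V⁻¹.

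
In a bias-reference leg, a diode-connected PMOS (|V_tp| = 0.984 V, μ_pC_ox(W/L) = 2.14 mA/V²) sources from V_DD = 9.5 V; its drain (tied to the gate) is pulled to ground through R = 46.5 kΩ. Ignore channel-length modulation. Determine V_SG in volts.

V_SG = 1.39 V

With gate tied to drain, V_SG = V_SD ≥ V_SG − |V_tp|, so the device is in saturation.
KCL at the drain: ½ k_p (V_SG − |V_tp|)² = (V_DD − V_SG)/R.
Let x = V_SG − 0.984. Then 49.8 x² + x − 8.516 = 0, giving x = 0.404 V (positive root), so V_SG = 1.39 V.
I_D = (V_DD − V_SG)/R = (9.5 − 1.39) / 46.5 = 0.174 mA.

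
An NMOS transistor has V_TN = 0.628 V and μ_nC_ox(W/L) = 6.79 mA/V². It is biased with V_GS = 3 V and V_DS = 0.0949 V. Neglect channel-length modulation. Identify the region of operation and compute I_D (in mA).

Triode; I_D = 1.50 mA

V_ov = V_GS − V_TN = 3 − 0.628 = 2.37 V.
Since V_DS = 0.0949 V < V_ov = 2.37 V, the device is in the triode region.
I_D = k_n [V_ov · V_DS − ½ V_DS²] = 6.79 × [2.37 × 0.0949 − 0.5 × 0.0949²] = 1.5 mA.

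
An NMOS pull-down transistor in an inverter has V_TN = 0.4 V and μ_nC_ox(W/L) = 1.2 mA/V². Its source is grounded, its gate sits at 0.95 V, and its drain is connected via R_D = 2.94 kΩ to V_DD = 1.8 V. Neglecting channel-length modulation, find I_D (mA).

I_D = 0.181 mA

V_GS = V_G = 0.95 V, so V_ov = 0.95 − 0.4 = 0.55 V.
Assume saturation: I_D = ½ k_n V_ov² = 0.5 × 1.2 × 0.55² = 0.181 mA, giving V_DS = V_DD − I_D R_D = 1.8 − 0.181 × 2.94 = 1.27 V.
V_DS = 1.27 V ≥ V_ov = 0.55 V, confirming saturation.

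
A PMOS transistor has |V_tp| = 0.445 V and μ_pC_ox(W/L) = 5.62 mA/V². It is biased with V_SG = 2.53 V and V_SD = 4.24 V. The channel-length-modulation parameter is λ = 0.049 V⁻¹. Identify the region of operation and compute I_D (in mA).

Saturation; I_D = 14.8 mA

V_ov = V_SG − |V_tp| = 2.53 − 0.445 = 2.08 V.
Since V_SD = 4.24 V ≥ V_ov = 2.08 V, the device is in saturation.
I_D = ½ k_p V_ov² (1 + λ V_SD) = 0.5 × 5.62 × 2.08² × (1 + 0.049 × 4.24) = 14.8 mA.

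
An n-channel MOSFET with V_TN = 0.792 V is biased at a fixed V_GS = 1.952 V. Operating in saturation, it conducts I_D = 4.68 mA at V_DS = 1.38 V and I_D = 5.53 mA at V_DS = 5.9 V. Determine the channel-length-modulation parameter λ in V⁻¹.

λ = 0.0425 V⁻¹

With V_GS fixed, I_D ∝ (1 + λ V_DS) in saturation, so I_D2/I_D1 = (1 + λ V_DS2)/(1 + λ V_DS1).
5.53/4.68 = 1.182 = (1 + 5.9 λ)/(1 + 1.38 λ).
Solving: λ (I_D1 V_DS2 − I_D2 V_DS1) = I_D2 − I_D1, so λ = (5.53 − 4.68) / (4.68 × 5.9 − 5.53 × 1.38) = 0.85 / 20 = 0.0425 V⁻¹.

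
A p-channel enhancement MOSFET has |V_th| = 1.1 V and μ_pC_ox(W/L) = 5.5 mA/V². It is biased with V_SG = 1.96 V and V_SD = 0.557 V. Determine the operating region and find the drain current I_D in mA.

V_ov = V_SG − |V_th| = 1.96 − 1.1 = 0.86 V.
Since V_SD = 0.557 V < V_ov = 0.86 V, the device is in the triode region.
I_D = k_p [V_ov · V_SD − ½ V_SD²] = 5.5 × [0.86 × 0.557 − 0.5 × 0.557²] = 1.78 mA.

Triode; I_D = 1.78 mA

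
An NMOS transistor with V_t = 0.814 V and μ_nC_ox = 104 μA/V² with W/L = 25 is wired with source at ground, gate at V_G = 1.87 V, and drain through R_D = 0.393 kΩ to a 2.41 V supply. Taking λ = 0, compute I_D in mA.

V_GS = V_G = 1.87 V, so V_ov = 1.87 − 0.814 = 1.06 V.
k_n = μ_nC_ox · (W/L) = 2.6 mA/V².
Assume saturation: I_D = ½ k_n V_ov² = 0.5 × 2.6 × 1.06² = 1.45 mA, giving V_DS = V_DD − I_D R_D = 2.41 − 1.45 × 0.393 = 1.84 V.
V_DS = 1.84 V ≥ V_ov = 1.06 V, confirming saturation.

I_D = 1.45 mA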